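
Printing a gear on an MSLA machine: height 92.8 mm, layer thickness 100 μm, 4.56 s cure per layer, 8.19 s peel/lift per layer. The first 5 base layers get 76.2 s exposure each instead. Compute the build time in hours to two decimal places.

3.39 hours

Layers = ⌈92.8/0.1⌉ = 928.
Base layers = 5 × (76.2 + 8.19) = 421.95 s.
Regular layers: 923 × (4.56 + 8.19) → 11768.25 s.
Sum: 421.95 + 11768.25 = 12190.2 s → 3.39 hours.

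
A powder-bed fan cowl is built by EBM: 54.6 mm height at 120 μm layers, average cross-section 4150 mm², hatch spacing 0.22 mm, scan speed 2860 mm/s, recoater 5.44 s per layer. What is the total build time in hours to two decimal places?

Layer count = ceil(54.6 / 0.12) = 455.
Per-layer scan distance: 4150 / 0.22 → 18863.6 mm.
Per-layer scan time = 18863.6 / 2860, so 6.5957 s.
Time per layer = 6.5957 + 5.44, so 12.0357 s.
Total: 455 × 12.0357 s = 5476.2435 s → 1.52 hours.

1.52 hours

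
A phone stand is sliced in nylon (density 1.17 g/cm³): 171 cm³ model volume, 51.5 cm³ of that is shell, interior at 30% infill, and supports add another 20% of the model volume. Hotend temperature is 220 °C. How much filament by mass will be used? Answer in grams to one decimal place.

Interior volume = 171 − 51.5, so 119.5 cm³.
Infill volume = 0.30 × 119.5, so 35.85 cm³.
Support = 0.20 × 171, so 34.2 cm³.
Total extruded = 51.5 + 35.85 + 34.2, so 121.55 cm³.
Mass = 121.55 × 1.17 = 142.2135 g.

142.2 g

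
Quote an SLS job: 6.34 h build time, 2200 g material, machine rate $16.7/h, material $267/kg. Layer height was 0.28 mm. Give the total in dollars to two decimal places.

$693.28

Machine cost = 16.7 × 6.34, so $105.878.
Material cost = 267 × 2200/1000 = $587.40.
Total = 105.878 + 587.40 = 693.278 ≈ $693.28.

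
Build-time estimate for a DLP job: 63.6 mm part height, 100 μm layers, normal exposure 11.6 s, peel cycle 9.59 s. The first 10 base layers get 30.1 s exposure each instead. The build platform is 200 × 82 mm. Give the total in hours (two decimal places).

Number of layers: 63.6 / 0.1 → 636 (rounded up).
Burn-in layers = 10 × (30.1 + 9.59), so 396.9 s.
Remaining layers: 626 × (11.6 + 9.59) → 13264.94 s.
Total = 396.9 + 13264.94 = 13661.84 s = 3.79 hours.

3.79 hours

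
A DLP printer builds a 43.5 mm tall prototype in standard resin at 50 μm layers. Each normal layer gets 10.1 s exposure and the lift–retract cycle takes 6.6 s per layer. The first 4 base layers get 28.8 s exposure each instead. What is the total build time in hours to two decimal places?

4.06 hours

Number of layers: 43.5 / 0.05 → 870 (rounded up).
Bottom layers = 4 × (28.8 + 6.6) = 141.6 s.
Regular layers = 866 × (10.1 + 6.6), so 14462.2 s.
Sum: 141.6 + 14462.2 = 14603.8 s → 4.06 hours.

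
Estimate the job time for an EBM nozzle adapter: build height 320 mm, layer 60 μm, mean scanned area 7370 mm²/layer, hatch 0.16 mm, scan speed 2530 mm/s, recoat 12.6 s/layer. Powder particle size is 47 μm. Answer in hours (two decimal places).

45.64 hours

Layer count = ceil(320 / 0.06) = 5334.
Per-layer scan distance = 7370 / 0.16 = 46062.5 mm.
Per-layer scan time: 46062.5 / 2530 → 18.2065 s.
Layer cycle = 18.2065 + 12.6, so 30.8065 s.
5334 layers × 30.8065 s/layer = 164321.871 s, i.e. 45.64 hours.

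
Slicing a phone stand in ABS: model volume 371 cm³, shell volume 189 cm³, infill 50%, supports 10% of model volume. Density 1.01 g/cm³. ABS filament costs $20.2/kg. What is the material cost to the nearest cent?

Infill region: 371 − 189 → 182 cm³.
Infill deposited: 0.50 × 182 → 91 cm³.
Support = 0.10 × 371 = 37.1 cm³.
Total printed volume = 189 + 91 + 37.1, so 317.1 cm³.
Mass: 317.1 × 1.01 → 320.271 g.
Cost = 320.271 g / 1000 × $20.2/kg = $6.47.

$6.47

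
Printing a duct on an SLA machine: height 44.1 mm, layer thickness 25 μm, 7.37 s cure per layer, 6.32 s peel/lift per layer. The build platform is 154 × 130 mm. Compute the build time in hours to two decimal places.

6.71 hours

Layers = ⌈44.1/0.025⌉ = 1764.
Cycle time: 7.37 + 6.32 → 13.69 s.
Build time: 1764 × 13.69 s = 24149.16 s, i.e. 6.71 hours.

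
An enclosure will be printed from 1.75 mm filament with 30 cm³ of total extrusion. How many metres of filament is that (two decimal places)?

12.47 m

Cross-section of 1.75 mm filament: π·(1.75/2)² = 2.4053 mm².
L = 30000 mm³ / 2.4053 mm² = 12472.46 mm, i.e. 12.47 m.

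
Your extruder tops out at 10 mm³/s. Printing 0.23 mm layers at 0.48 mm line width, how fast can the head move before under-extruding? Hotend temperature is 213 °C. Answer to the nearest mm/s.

A = 0.23 × 0.48, so 0.1104 mm².
v_max = Q/A = 10/0.1104 = 90.58 mm/s → 91 mm/s.

91 mm/s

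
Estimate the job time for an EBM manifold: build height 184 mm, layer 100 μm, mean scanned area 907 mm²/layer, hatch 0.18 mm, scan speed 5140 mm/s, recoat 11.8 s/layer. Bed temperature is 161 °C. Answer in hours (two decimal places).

6.53 hours

Layers = ⌈184/0.1⌉ = 1840.
Per-layer scan distance = 907 / 0.18 = 5038.9 mm.
Scan time per layer = 5038.9 / 5140, so 0.9803 s.
Time per layer = 0.9803 + 11.8 = 12.7803 s.
Build time = 1840 × 12.7803 = 23515.752 s = 6.53 hours.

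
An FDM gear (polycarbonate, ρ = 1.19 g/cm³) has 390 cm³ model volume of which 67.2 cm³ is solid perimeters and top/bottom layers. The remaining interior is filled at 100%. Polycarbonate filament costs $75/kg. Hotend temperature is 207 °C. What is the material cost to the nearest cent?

$34.81

Infill region = 390 − 67.2, so 322.8 cm³.
Infill volume: 1.00 × 322.8 → 322.8 cm³.
Total extruded = 67.2 + 322.8, so 390 cm³.
Mass = 390 × 1.19, so 464.1 g.
Cost = 464.1 g / 1000 × $75/kg = $34.81.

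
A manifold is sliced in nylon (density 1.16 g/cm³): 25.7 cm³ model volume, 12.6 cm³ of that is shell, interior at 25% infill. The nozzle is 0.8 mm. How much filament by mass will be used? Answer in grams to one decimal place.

Volume inside the shell = 25.7 − 12.6 = 13.1 cm³.
Deposited infill: 0.25 × 13.1 → 3.275 cm³.
Total extruded = 12.6 + 3.275 = 15.875 cm³.
Mass = 15.875 × 1.16, so 18.415 g.

18.4 g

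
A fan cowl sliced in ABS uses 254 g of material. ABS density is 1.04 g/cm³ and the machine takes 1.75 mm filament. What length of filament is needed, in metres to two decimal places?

101.54 m

Extruded volume: 254/1.04 = 244.2308 cm³ (244230.8 mm³).
A = π r² = π × 0.875² = 2.4053 mm².
Length = 244230.8 / 2.4053 = 101538.6 mm = 101.54 m.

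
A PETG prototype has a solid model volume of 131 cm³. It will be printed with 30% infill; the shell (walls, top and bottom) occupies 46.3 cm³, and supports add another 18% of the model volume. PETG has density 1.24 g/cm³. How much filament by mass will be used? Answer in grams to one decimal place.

118.2 g

Volume inside the shell = 131 − 46.3 = 84.7 cm³.
Deposited infill: 0.30 × 84.7 → 25.41 cm³.
Support = 0.18 × 131 = 23.58 cm³.
Total extruded = 46.3 + 25.41 + 23.58 = 95.29 cm³.
Mass: 95.29 × 1.24 → 118.1596 g.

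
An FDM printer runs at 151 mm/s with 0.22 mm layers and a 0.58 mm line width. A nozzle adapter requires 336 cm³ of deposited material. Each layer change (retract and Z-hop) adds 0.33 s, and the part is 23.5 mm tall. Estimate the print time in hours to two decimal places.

Bead cross-section = 0.22 × 0.58, so 0.1276 mm².
Toolpath length = 336 cm³ / 0.1276 mm² = 336000 / 0.1276 = 2633228.8 mm.
Time extruding = 2633228.8 / 151 = 17438.6 s.
Layers = ⌈23.5/0.22⌉ = 107.
Z-hop total = 107 × 0.33, so 35.31 s.
Altogether 17438.6 + 35.31 = 17473.91 s, i.e. 4.85 hours.

4.85 hours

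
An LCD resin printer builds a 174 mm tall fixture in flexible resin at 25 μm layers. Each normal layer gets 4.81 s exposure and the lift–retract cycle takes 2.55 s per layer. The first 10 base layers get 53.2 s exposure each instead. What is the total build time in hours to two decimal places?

Layer count = ceil(174 / 0.025) = 6960.
Base layers = 10 × (53.2 + 2.55), so 557.5 s.
Remaining layers = 6950 × (4.81 + 2.55), so 51152 s.
Total = 557.5 + 51152 = 51709.5 s = 14.36 hours.

14.36 hours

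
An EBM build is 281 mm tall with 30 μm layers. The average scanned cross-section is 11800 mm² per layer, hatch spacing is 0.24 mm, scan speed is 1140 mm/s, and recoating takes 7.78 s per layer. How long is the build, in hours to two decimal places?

Layer count = ceil(281 / 0.03) = 9367.
Scan path per layer = 11800 / 0.24 = 49166.7 mm.
Per-layer scan time = 49166.7 / 1140 = 43.1287 s.
Layer cycle: 43.1287 + 7.78 → 50.9087 s.
Total: 9367 × 50.9087 s = 476861.7929 s → 132.46 hours.

132.46 hours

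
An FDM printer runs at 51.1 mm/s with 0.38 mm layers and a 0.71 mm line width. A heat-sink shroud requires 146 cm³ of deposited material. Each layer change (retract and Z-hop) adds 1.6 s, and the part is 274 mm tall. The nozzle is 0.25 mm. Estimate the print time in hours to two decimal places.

Extrusion cross-section = 0.38 × 0.71 = 0.2698 mm².
Total extruded path = 146000/0.2698 = 541141.6 mm.
Print-move time: 541141.6 / 51.1 → 10589.9 s.
Number of layers: 274 / 0.38 → 722 (rounded up).
Non-print overhead = 722 × 1.6 = 1155.2 s.
Total = 10589.9 + 1155.2 = 11745.1 s = 3.26 hours.

3.26 hours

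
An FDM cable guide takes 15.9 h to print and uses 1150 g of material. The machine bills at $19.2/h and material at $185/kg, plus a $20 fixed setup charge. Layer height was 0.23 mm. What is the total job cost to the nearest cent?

Machine cost = 19.2 × 15.9 = $305.28.
Material cost: 185 × 1150/1000 → $212.75.
Adding setup: 305.28 + 212.75 + 20 → $538.03.

$538.03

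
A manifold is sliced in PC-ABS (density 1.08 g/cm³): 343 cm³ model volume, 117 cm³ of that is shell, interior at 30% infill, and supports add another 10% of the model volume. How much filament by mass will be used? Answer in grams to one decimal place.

236.6 g

Infill region = 343 − 117 = 226 cm³.
Deposited infill = 0.30 × 226, so 67.8 cm³.
Support = 0.10 × 343 = 34.3 cm³.
Total printed volume = 117 + 67.8 + 34.3, so 219.1 cm³.
Mass = 219.1 × 1.08, so 236.628 g.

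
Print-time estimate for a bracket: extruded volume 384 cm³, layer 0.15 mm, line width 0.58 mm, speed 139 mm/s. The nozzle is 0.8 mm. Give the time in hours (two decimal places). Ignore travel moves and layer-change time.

8.82 hours

Extrusion cross-section = 0.15 × 0.58 = 0.087 mm².
Toolpath length = 384 cm³ / 0.087 mm² = 384000 / 0.087 = 4413793.1 mm.
Print-move time = 4413793.1 / 139, so 31753.9 s.
That's 31753.9 s → 8.82 hours.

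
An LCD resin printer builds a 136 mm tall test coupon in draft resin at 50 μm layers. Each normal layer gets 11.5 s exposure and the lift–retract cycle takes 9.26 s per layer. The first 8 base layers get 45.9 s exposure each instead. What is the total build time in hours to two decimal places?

Layer count = ceil(136 / 0.05) = 2720.
Burn-in layers = 8 × (45.9 + 9.26) = 441.28 s.
Remaining layers: 2712 × (11.5 + 9.26) → 56301.12 s.
Sum: 441.28 + 56301.12 = 56742.4 s → 15.76 hours.

15.76 hours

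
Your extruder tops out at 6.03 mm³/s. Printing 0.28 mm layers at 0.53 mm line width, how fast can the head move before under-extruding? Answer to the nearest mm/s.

Extrusion cross-section = 0.28 × 0.53 = 0.1484 mm².
Max speed = 6.03 / 0.1484 = 40.63 ≈ 41 mm/s.

41 mm/s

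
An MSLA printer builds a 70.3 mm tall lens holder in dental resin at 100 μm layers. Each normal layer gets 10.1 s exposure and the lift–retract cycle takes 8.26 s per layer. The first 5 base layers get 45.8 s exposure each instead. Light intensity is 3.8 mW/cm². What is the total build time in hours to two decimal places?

3.63 hours

Layer count = ceil(70.3 / 0.1) = 703.
Base layers = 5 × (45.8 + 8.26), so 270.3 s.
Regular layers = 698 × (10.1 + 8.26) = 12815.28 s.
Sum: 270.3 + 12815.28 = 13085.58 s → 3.63 hours.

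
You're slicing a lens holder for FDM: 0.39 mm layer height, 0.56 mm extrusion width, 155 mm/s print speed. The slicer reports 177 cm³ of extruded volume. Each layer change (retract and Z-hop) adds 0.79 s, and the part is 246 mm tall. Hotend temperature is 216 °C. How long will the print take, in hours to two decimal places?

1.59 hours

Bead cross-section = 0.39 × 0.56, so 0.2184 mm².
Toolpath length = 177 cm³ / 0.2184 mm² = 177000 / 0.2184 = 810439.6 mm.
Print-move time: 810439.6 / 155 → 5228.6 s.
Layer count = ceil(246 / 0.39) = 631.
Non-print overhead: 631 × 0.79 → 498.49 s.
Total = 5228.6 + 498.49 = 5727.09 s = 1.59 hours.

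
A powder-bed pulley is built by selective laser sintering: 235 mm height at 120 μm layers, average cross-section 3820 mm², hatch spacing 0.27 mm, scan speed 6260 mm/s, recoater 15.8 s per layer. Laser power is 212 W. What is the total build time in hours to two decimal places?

9.83 hours

Layer count = ceil(235 / 0.12) = 1959.
Per-layer scan distance: 3820 / 0.27 → 14148.1 mm.
Per-layer scan time = 14148.1 / 6260 = 2.2601 s.
Per-layer time = 2.2601 + 15.8 = 18.0601 s.
1959 layers × 18.0601 s/layer = 35379.7359 s, i.e. 9.83 hours.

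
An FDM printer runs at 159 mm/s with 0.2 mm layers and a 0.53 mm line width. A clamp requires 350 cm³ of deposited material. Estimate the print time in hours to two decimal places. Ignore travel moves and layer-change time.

5.77 hours

Extrusion cross-section: 0.2 × 0.53 → 0.106 mm².
Total extruded path = 350000/0.106 = 3301886.8 mm.
Print-move time = 3301886.8 / 159, so 20766.6 s.
In the requested units: 20766.6 s = 5.77 hours.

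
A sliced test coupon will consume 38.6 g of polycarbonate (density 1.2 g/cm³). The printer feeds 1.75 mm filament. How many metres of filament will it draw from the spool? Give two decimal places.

13.37 m

Volume = 38.6 g / 1.2 g·cm⁻³ = 32.1667 cm³ = 32166.7 mm³.
Filament cross-section = π × (1.75/2)² = 2.4053 mm².
Length = 32166.7 / 2.4053 = 13373.26 mm = 13.37 m.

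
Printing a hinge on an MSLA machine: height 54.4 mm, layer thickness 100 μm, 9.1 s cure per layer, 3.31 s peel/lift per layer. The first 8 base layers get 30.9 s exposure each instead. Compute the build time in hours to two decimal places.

1.92 hours

Layers = ⌈54.4/0.1⌉ = 544.
Bottom layers = 8 × (30.9 + 3.31) = 273.68 s.
Normal layers: 536 × (9.1 + 3.31) → 6651.76 s.
Sum: 273.68 + 6651.76 = 6925.44 s → 1.92 hours.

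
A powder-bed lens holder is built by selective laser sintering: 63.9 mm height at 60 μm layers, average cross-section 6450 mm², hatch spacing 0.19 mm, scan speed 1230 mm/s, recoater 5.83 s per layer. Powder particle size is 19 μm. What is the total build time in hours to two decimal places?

9.89 hours

Number of layers: 63.9 / 0.06 → 1065 (rounded up).
Hatch length per layer = 6450 / 0.19 = 33947.4 mm.
Laser time per layer: 33947.4 / 1230 → 27.5995 s.
Layer cycle = 27.5995 + 5.83 = 33.4295 s.
Total: 1065 × 33.4295 s = 35602.4175 s → 9.89 hours.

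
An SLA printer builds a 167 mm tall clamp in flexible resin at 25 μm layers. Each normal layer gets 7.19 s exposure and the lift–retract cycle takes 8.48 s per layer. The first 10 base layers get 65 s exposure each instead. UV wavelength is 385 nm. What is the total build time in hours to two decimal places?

Number of layers: 167 / 0.025 → 6680 (rounded up).
Burn-in layers: 10 × (65 + 8.48) → 734.8 s.
Normal layers: 6670 × (7.19 + 8.48) → 104518.9 s.
Sum: 734.8 + 104518.9 = 105253.7 s → 29.24 hours.

29.24 hours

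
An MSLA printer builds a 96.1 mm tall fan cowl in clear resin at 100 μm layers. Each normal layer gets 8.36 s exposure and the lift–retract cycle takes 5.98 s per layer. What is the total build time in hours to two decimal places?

3.83 hours

Layer count = ceil(96.1 / 0.1) = 961.
Per-layer time = 8.36 + 5.98, so 14.34 s.
Build time: 961 × 14.34 s = 13780.74 s, i.e. 3.83 hours.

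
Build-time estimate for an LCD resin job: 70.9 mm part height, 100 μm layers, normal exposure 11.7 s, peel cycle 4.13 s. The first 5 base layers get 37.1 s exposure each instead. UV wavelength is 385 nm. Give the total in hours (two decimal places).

3.15 hours

Number of layers: 70.9 / 0.1 → 709 (rounded up).
Base layers = 5 × (37.1 + 4.13) = 206.15 s.
Normal layers = 704 × (11.7 + 4.13) = 11144.32 s.
Total = 206.15 + 11144.32 = 11350.47 s = 3.15 hours.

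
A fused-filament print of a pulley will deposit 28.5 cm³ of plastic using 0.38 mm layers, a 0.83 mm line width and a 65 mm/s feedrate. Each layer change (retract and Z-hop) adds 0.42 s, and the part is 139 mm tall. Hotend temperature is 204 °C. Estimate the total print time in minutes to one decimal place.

25.7 minutes

Line area: 0.38 × 0.83 → 0.3154 mm².
Total extruded path = 28500/0.3154 = 90361.4 mm.
Time extruding = 90361.4 / 65, so 1390.2 s.
Layers = ⌈139/0.38⌉ = 366.
Non-print overhead = 366 × 0.42 = 153.72 s.
Altogether 1390.2 + 153.72 = 1543.92 s, i.e. 25.7 minutes.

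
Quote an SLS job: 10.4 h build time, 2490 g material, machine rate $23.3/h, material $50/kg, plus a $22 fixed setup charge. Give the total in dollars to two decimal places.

$388.82

Machine cost = 23.3 × 10.4, so $242.32.
Material charge: 50 × 2490/1000 → $124.50.
Total = 242.32 + 124.50 + 22 = $388.82.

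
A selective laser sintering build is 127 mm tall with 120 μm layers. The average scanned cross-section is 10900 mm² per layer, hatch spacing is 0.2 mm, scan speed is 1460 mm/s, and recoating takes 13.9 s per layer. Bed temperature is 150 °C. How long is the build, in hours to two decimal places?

15.07 hours

Layer count = ceil(127 / 0.12) = 1059.
Per-layer scan distance = 10900 / 0.2, so 54500 mm.
Scan time per layer = 54500 / 1460 = 37.3288 s.
Per-layer time = 37.3288 + 13.9 = 51.2288 s.
Total: 1059 × 51.2288 s = 54251.2992 s → 15.07 hours.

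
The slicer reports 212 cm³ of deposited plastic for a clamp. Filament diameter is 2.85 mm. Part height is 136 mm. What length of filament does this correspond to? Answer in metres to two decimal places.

Cross-section of 2.85 mm filament: π·(2.85/2)² = 6.3794 mm².
Length = 212 cm³ / 6.3794 mm² = 212000 / 6.3794 = 33231.97 mm = 33.23 m.

33.23 m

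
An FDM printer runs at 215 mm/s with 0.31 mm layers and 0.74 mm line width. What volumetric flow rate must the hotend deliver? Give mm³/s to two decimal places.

A: 0.31 × 0.74 → 0.2294 mm².
Volumetric flow = 215 × 0.2294 = 49.32 mm³/s.

49.32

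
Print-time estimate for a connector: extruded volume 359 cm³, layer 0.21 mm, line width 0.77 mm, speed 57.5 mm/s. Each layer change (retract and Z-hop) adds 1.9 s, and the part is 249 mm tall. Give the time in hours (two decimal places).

Line area = 0.21 × 0.77 = 0.1617 mm².
Toolpath length = 359 cm³ / 0.1617 mm² = 359000 / 0.1617 = 2220160.8 mm.
Time extruding = 2220160.8 / 57.5 = 38611.5 s.
Layer count = ceil(249 / 0.21) = 1186.
Z-hop total = 1186 × 1.9, so 2253.4 s.
Total = 38611.5 + 2253.4 = 40864.9 s = 11.35 hours.

11.35 hours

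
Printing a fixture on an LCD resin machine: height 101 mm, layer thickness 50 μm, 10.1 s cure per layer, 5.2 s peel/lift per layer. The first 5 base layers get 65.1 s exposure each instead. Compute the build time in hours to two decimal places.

8.66 hours

Layers = ⌈101/0.05⌉ = 2020.
Base layers: 5 × (65.1 + 5.2) → 351.5 s.
Normal layers = 2015 × (10.1 + 5.2) = 30829.5 s.
Sum: 351.5 + 30829.5 = 31181 s → 8.66 hours.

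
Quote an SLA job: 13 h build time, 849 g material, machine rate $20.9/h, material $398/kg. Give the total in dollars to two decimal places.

Time charge = 20.9 × 13, so $271.70.
Feedstock cost = 398 × 849/1000, so $337.902.
Job cost: 271.70 + 337.902 = 609.602 ≈ $609.60.

$609.60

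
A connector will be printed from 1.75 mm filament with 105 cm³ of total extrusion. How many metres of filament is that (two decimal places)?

A = π r² = π × 0.875² = 2.4053 mm².
L = 105000 mm³ / 2.4053 mm² = 43653.6 mm, i.e. 43.65 m.

43.65 m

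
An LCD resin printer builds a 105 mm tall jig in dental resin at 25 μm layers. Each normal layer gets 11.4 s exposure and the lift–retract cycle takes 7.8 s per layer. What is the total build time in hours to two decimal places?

22.40 hours

Layer count = ceil(105 / 0.025) = 4200.
Cycle time = 11.4 + 7.8 = 19.2 s.
Build time: 4200 × 19.2 s = 80640 s, i.e. 22.40 hours.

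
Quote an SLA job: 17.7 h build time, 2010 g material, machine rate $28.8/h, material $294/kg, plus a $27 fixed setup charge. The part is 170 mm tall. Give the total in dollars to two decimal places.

$1127.70

Machine-time cost: 28.8 × 17.7 → $509.76.
Feedstock cost = 294 × 2010/1000, so $590.94.
Total = 509.76 + 590.94 + 27 = $1127.70.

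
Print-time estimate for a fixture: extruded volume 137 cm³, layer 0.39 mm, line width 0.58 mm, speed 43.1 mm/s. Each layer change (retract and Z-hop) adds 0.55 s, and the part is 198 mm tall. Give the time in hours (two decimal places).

Bead cross-section = 0.39 × 0.58, so 0.2262 mm².
Total extruded path = 137000/0.2262 = 605658.7 mm.
Time extruding = 605658.7 / 43.1, so 14052.4 s.
Number of layers: 198 / 0.39 → 508 (rounded up).
Layer-change overhead = 508 × 0.55, so 279.4 s.
Altogether 14052.4 + 279.4 = 14331.8 s, i.e. 3.98 hours.

3.98 hours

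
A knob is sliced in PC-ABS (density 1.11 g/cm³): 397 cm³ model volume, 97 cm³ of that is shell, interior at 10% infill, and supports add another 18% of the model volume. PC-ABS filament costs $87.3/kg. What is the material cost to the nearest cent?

$19.23

Interior volume: 397 − 97 → 300 cm³.
Deposited infill = 0.10 × 300, so 30 cm³.
Support = 0.18 × 397 = 71.46 cm³.
Total extruded = 97 + 30 + 71.46, so 198.46 cm³.
Mass: 198.46 × 1.11 → 220.2906 g.
At $87.3/kg: 220.2906/1000 × 87.3 = $19.23.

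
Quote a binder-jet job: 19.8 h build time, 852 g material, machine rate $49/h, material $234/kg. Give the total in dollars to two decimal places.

Machine cost = 49 × 19.8 = $970.20.
Material cost = 234 × 852/1000, so $199.368.
Total = 970.20 + 199.368 = 1169.568 ≈ $1169.57.

$1169.57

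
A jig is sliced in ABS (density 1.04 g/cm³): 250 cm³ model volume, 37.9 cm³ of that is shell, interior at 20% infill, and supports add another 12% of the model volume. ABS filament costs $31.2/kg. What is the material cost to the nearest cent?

Interior volume = 250 − 37.9 = 212.1 cm³.
Infill volume = 0.20 × 212.1, so 42.42 cm³.
Support = 0.12 × 250 = 30 cm³.
Deposited volume = 37.9 + 42.42 + 30, so 110.32 cm³.
Mass: 110.32 × 1.04 → 114.7328 g.
Cost = 114.7328 g / 1000 × $31.2/kg = $3.58.

$3.58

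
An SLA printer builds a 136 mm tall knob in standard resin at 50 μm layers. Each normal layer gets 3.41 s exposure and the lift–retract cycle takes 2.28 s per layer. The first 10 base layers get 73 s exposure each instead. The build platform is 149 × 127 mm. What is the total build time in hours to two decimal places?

4.49 hours

Layer count = ceil(136 / 0.05) = 2720.
Bottom layers: 10 × (73 + 2.28) → 752.8 s.
Remaining layers = 2710 × (3.41 + 2.28), so 15419.9 s.
Total = 752.8 + 15419.9 = 16172.7 s = 4.49 hours.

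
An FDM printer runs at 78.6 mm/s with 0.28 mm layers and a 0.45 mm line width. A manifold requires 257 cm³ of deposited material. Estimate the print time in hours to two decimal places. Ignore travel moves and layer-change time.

Line area: 0.28 × 0.45 → 0.126 mm².
Path length: 257000 mm³ / 0.126 mm² → 2039682.5 mm.
Print-move time = 2039682.5 / 78.6 = 25950.2 s.
25950.2 s = 7.21 hours.

7.21 hours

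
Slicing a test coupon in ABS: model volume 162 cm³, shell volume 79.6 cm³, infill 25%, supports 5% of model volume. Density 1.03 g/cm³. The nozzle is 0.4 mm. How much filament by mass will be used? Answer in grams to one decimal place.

111.5 g

Interior volume = 162 − 79.6 = 82.4 cm³.
Deposited infill = 0.25 × 82.4 = 20.6 cm³.
Support = 0.05 × 162 = 8.1 cm³.
Deposited volume: 79.6 + 20.6 + 8.1 → 108.3 cm³.
Mass = 108.3 × 1.03, so 111.549 g.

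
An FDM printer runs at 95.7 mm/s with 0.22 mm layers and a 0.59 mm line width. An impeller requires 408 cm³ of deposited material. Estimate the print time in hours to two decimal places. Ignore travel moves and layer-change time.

9.12 hours

Bead cross-section = 0.22 × 0.59 = 0.1298 mm².
Toolpath length = 408 cm³ / 0.1298 mm² = 408000 / 0.1298 = 3143297.4 mm.
Extrusion time = 3143297.4 / 95.7, so 32845.3 s.
32845.3 s = 9.12 hours.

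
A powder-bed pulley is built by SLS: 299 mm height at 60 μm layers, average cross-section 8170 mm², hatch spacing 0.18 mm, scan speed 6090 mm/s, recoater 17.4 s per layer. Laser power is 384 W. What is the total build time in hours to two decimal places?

34.41 hours

Layer count = ceil(299 / 0.06) = 4984.
Hatch length per layer: 8170 / 0.18 → 45388.9 mm.
Laser time per layer: 45388.9 / 6090 → 7.453 s.
Layer cycle = 7.453 + 17.4 = 24.853 s.
Total: 4984 × 24.853 s = 123867.352 s → 34.41 hours.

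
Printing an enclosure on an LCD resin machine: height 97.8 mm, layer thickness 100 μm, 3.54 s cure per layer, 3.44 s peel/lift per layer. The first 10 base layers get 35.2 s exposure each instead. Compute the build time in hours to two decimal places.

Layer count = ceil(97.8 / 0.1) = 978.
Bottom layers: 10 × (35.2 + 3.44) → 386.4 s.
Normal layers = 968 × (3.54 + 3.44) = 6756.64 s.
Sum: 386.4 + 6756.64 = 7143.04 s → 1.98 hours.

1.98 hours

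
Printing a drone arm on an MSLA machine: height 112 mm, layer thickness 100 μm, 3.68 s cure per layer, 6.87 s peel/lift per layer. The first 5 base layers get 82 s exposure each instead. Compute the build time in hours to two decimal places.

3.39 hours

Number of layers: 112 / 0.1 → 1120 (rounded up).
Base layers: 5 × (82 + 6.87) → 444.35 s.
Normal layers: 1115 × (3.68 + 6.87) → 11763.25 s.
Sum: 444.35 + 11763.25 = 12207.6 s → 3.39 hours.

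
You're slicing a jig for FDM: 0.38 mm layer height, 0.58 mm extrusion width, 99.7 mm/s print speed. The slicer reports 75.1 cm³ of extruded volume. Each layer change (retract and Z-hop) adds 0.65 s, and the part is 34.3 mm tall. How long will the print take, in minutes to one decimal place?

Extrusion cross-section: 0.38 × 0.58 → 0.2204 mm².
Path length: 75100 mm³ / 0.2204 mm² → 340744.1 mm.
Print-move time = 340744.1 / 99.7, so 3417.7 s.
Layers = ⌈34.3/0.38⌉ = 91.
Non-print overhead: 91 × 0.65 → 59.15 s.
Altogether 3417.7 + 59.15 = 3476.85 s, i.e. 57.9 minutes.

57.9 minutes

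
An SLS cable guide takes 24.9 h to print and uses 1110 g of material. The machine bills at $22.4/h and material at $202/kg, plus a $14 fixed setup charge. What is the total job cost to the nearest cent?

$795.98

Machine-time cost: 22.4 × 24.9 → $557.76.
Material cost: 202 × 1110/1000 → $224.22.
Adding setup: 557.76 + 224.22 + 14 → $795.98.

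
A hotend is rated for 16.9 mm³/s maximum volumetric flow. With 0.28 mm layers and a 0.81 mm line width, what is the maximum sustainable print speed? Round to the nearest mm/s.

75 mm/s

A = 0.28 × 0.81, so 0.2268 mm².
Max speed = 16.9 / 0.2268 = 74.51 ≈ 75 mm/s.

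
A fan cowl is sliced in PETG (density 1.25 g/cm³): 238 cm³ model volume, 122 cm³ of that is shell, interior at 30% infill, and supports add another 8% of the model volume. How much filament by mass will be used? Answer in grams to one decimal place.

219.8 g

Infill region = 238 − 122 = 116 cm³.
Deposited infill = 0.30 × 116 = 34.8 cm³.
Support = 0.08 × 238, so 19.04 cm³.
Deposited volume = 122 + 34.8 + 19.04, so 175.84 cm³.
Mass: 175.84 × 1.25 → 219.8 g.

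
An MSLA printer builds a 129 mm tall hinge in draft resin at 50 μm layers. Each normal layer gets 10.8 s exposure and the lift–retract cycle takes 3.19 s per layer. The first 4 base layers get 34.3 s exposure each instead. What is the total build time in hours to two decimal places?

10.05 hours

Layer count = ceil(129 / 0.05) = 2580.
Burn-in layers: 4 × (34.3 + 3.19) → 149.96 s.
Remaining layers: 2576 × (10.8 + 3.19) → 36038.24 s.
Sum: 149.96 + 36038.24 = 36188.2 s → 10.05 hours.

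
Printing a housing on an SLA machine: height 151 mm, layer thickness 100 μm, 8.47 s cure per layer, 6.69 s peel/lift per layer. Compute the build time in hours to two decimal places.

Number of layers: 151 / 0.1 → 1510 (rounded up).
Each layer takes = 8.47 + 6.69, so 15.16 s.
Build time: 1510 × 15.16 s = 22891.6 s, i.e. 6.36 hours.

6.36 hours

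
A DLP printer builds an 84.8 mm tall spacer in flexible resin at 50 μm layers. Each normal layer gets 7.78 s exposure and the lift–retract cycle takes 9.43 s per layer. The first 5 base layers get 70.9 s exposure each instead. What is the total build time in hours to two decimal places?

Layers = ⌈84.8/0.05⌉ = 1696.
Base layers: 5 × (70.9 + 9.43) → 401.65 s.
Regular layers = 1691 × (7.78 + 9.43) = 29102.11 s.
Total = 401.65 + 29102.11 = 29503.76 s = 8.20 hours.

8.20 hours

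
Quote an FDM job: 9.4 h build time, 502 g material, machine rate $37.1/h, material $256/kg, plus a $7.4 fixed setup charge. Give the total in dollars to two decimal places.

$484.65

Machine cost = 37.1 × 9.4, so $348.74.
Feedstock cost = 256 × 502/1000, so $128.512.
Adding setup: 348.74 + 128.512 + 7.4 → 484.652 ≈ $484.65.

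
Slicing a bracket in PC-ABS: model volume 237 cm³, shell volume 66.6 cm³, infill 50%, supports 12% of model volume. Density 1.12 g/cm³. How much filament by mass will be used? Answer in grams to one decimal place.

Interior volume = 237 − 66.6 = 170.4 cm³.
Infill volume: 0.50 × 170.4 → 85.2 cm³.
Support = 0.12 × 237 = 28.44 cm³.
Total printed volume: 66.6 + 85.2 + 28.44 → 180.24 cm³.
Mass = 180.24 × 1.12, so 201.8688 g.

201.9 g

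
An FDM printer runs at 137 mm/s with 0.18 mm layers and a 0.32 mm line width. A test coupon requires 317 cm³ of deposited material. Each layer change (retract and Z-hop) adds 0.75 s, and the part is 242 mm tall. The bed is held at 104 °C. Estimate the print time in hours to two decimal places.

Line area: 0.18 × 0.32 → 0.0576 mm².
Total extruded path = 317000/0.0576 = 5503472.2 mm.
Print-move time: 5503472.2 / 137 → 40171.3 s.
Layers = ⌈242/0.18⌉ = 1345.
Z-hop total = 1345 × 0.75 = 1008.75 s.
Altogether 40171.3 + 1008.75 = 41180.05 s, i.e. 11.44 hours.

11.44 hours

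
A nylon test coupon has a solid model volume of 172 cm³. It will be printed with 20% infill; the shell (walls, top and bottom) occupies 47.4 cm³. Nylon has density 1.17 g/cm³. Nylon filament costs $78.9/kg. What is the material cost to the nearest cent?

$6.68

Interior volume = 172 − 47.4 = 124.6 cm³.
Deposited infill = 0.20 × 124.6 = 24.92 cm³.
Total printed volume = 47.4 + 24.92, so 72.32 cm³.
Mass = 72.32 × 1.17 = 84.6144 g.
Cost = 84.6144 g / 1000 × $78.9/kg = $6.68.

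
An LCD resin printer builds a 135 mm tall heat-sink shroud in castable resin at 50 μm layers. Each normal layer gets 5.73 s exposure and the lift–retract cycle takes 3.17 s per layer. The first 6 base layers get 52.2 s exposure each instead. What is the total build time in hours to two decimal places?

6.75 hours

Layer count = ceil(135 / 0.05) = 2700.
Base layers = 6 × (52.2 + 3.17) = 332.22 s.
Normal layers = 2694 × (5.73 + 3.17) = 23976.6 s.
Total = 332.22 + 23976.6 = 24308.82 s = 6.75 hours.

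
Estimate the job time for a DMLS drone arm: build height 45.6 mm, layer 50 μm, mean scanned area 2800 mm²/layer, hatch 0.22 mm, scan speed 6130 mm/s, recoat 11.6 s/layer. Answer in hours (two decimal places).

3.46 hours

Layer count = ceil(45.6 / 0.05) = 912.
Hatch length per layer = 2800 / 0.22, so 12727.3 mm.
Laser time per layer = 12727.3 / 6130, so 2.0762 s.
Time per layer = 2.0762 + 11.6 = 13.6762 s.
912 layers × 13.6762 s/layer = 12472.6944 s, i.e. 3.46 hours.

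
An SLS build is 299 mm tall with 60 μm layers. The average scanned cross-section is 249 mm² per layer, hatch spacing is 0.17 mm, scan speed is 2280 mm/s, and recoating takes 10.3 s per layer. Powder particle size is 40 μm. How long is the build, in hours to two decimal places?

15.15 hours

Layers = ⌈299/0.06⌉ = 4984.
Per-layer scan distance = 249 / 0.17, so 1464.7 mm.
Laser time per layer = 1464.7 / 2280 = 0.6424 s.
Time per layer = 0.6424 + 10.3 = 10.9424 s.
Total: 4984 × 10.9424 s = 54536.9216 s → 15.15 hours.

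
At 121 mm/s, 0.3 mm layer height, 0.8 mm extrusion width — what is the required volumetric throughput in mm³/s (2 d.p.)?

A: 0.3 × 0.8 → 0.24 mm².
Q = v·A = 121 × 0.24 = 29.04 mm³/s.

29.04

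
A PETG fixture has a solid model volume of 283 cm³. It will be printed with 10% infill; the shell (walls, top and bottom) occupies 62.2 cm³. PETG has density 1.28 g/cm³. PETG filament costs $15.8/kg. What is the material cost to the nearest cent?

Volume inside the shell: 283 − 62.2 → 220.8 cm³.
Deposited infill = 0.10 × 220.8 = 22.08 cm³.
Deposited volume: 62.2 + 22.08 → 84.28 cm³.
Mass: 84.28 × 1.28 → 107.8784 g.
Cost = 107.8784 g / 1000 × $15.8/kg = $1.70.

$1.70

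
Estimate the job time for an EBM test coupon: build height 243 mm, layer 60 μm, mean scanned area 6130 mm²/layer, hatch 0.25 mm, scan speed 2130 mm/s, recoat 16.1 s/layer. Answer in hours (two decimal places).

31.06 hours

Layers = ⌈243/0.06⌉ = 4050.
Hatch length per layer = 6130 / 0.25 = 24520 mm.
Per-layer scan time = 24520 / 2130, so 11.5117 s.
Layer cycle: 11.5117 + 16.1 → 27.6117 s.
Build time = 4050 × 27.6117 = 111827.385 s = 31.06 hours.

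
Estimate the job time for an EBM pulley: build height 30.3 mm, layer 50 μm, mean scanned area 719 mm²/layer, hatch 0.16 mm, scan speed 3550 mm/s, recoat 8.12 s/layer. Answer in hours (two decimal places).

Layers = ⌈30.3/0.05⌉ = 606.
Per-layer scan distance = 719 / 0.16, so 4493.8 mm.
Beam time per layer = 4493.8 / 3550, so 1.2659 s.
Time per layer = 1.2659 + 8.12, so 9.3859 s.
Total: 606 × 9.3859 s = 5687.8554 s → 1.58 hours.

1.58 hours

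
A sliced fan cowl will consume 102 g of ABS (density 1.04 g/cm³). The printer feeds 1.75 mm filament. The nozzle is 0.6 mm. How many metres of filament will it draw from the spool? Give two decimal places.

Extruded volume: 102/1.04 = 98.0769 cm³ (98076.9 mm³).
A = π r² = π × 0.875² = 2.4053 mm².
Length = 98076.9 / 2.4053 = 40775.33 mm = 40.78 m.

40.78 m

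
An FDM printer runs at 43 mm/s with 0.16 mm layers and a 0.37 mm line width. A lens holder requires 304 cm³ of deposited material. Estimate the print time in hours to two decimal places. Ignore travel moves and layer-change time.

Extrusion cross-section = 0.16 × 0.37, so 0.0592 mm².
Toolpath length = 304 cm³ / 0.0592 mm² = 304000 / 0.0592 = 5135135.1 mm.
Print-move time: 5135135.1 / 43 → 119421.7 s.
Converting: 119421.7 s = 33.17 hours.

33.17 hours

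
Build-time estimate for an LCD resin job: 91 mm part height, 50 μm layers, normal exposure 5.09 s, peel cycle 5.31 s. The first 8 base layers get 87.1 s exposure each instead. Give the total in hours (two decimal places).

5.44 hours

Number of layers: 91 / 0.05 → 1820 (rounded up).
Base layers: 8 × (87.1 + 5.31) → 739.28 s.
Regular layers: 1812 × (5.09 + 5.31) → 18844.8 s.
Sum: 739.28 + 18844.8 = 19584.08 s → 5.44 hours.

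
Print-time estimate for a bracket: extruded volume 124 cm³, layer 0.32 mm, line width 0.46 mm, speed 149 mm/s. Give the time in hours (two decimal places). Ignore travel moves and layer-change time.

Bead cross-section: 0.32 × 0.46 → 0.1472 mm².
Toolpath length = 124 cm³ / 0.1472 mm² = 124000 / 0.1472 = 842391.3 mm.
Print-move time = 842391.3 / 149 = 5653.6 s.
In the requested units: 5653.6 s = 1.57 hours.

1.57 hours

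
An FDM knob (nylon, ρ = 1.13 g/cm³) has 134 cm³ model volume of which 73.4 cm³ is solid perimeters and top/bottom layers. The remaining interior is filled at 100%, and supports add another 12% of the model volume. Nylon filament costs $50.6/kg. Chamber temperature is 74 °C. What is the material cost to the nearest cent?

$8.58

Interior volume = 134 − 73.4, so 60.6 cm³.
Deposited infill: 1.00 × 60.6 → 60.6 cm³.
Support = 0.12 × 134 = 16.08 cm³.
Deposited volume: 73.4 + 60.6 + 16.08 → 150.08 cm³.
Mass = 150.08 × 1.13 = 169.5904 g.
At $50.6/kg: 169.5904/1000 × 50.6 = $8.58.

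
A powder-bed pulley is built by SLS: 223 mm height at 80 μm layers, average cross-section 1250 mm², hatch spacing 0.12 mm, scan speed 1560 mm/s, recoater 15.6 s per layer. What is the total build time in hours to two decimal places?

Number of layers: 223 / 0.08 → 2788 (rounded up).
Scan path per layer = 1250 / 0.12, so 10416.7 mm.
Per-layer scan time: 10416.7 / 1560 → 6.6774 s.
Time per layer = 6.6774 + 15.6, so 22.2774 s.
2788 layers × 22.2774 s/layer = 62109.3912 s, i.e. 17.25 hours.

17.25 hours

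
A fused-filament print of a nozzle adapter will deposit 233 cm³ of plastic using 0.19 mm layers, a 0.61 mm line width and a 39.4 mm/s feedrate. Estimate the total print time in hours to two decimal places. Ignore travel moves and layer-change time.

14.17 hours

Bead cross-section: 0.19 × 0.61 → 0.1159 mm².
Toolpath length = 233 cm³ / 0.1159 mm² = 233000 / 0.1159 = 2010353.8 mm.
Extrusion time = 2010353.8 / 39.4, so 51024.2 s.
In the requested units: 51024.2 s = 14.17 hours.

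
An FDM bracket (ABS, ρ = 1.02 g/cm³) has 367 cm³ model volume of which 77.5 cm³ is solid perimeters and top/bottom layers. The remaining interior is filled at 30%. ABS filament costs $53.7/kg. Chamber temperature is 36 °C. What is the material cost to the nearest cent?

$9.00

Infill region = 367 − 77.5 = 289.5 cm³.
Infill volume: 0.30 × 289.5 → 86.85 cm³.
Deposited volume = 77.5 + 86.85 = 164.35 cm³.
Mass: 164.35 × 1.02 → 167.637 g.
Cost = 167.637 g / 1000 × $53.7/kg = $9.00.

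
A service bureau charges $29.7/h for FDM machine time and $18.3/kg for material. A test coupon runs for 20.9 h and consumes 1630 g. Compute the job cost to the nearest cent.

$650.56

Machine-time cost = 29.7 × 20.9 = $620.73.
Material cost: 18.3 × 1630/1000 → $29.829.
Total = 620.73 + 29.829 = 650.559 ≈ $650.56.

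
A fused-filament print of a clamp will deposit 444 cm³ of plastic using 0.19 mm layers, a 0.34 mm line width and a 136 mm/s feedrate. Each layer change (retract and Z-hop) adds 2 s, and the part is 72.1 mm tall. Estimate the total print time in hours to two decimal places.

Extrusion cross-section = 0.19 × 0.34 = 0.0646 mm².
Path length: 444000 mm³ / 0.0646 mm² → 6873065 mm.
Print-move time = 6873065 / 136, so 50537.2 s.
Layers = ⌈72.1/0.19⌉ = 380.
Layer-change overhead = 380 × 2 = 760 s.
Total = 50537.2 + 760 = 51297.2 s = 14.25 hours.

14.25 hours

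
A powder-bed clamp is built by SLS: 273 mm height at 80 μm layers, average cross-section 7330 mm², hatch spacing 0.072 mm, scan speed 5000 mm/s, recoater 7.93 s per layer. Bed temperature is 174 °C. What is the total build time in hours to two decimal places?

Number of layers: 273 / 0.08 → 3413 (rounded up).
Scan path per layer = 7330 / 0.072 = 101805.6 mm.
Per-layer scan time = 101805.6 / 5000, so 20.3611 s.
Per-layer time: 20.3611 + 7.93 → 28.2911 s.
3413 layers × 28.2911 s/layer = 96557.5243 s, i.e. 26.82 hours.

26.82 hours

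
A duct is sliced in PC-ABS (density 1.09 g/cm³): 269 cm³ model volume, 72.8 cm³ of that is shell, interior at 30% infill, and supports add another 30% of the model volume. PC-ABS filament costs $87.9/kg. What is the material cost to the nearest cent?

Infill region: 269 − 72.8 → 196.2 cm³.
Infill volume: 0.30 × 196.2 → 58.86 cm³.
Support = 0.30 × 269, so 80.7 cm³.
Total printed volume = 72.8 + 58.86 + 80.7, so 212.36 cm³.
Mass: 212.36 × 1.09 → 231.4724 g.
Cost = 231.4724 g / 1000 × $87.9/kg = $20.35.

$20.35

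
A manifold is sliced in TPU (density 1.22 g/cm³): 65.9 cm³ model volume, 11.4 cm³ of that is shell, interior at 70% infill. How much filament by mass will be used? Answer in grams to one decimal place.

60.5 g

Infill region = 65.9 − 11.4, so 54.5 cm³.
Deposited infill: 0.70 × 54.5 → 38.15 cm³.
Total printed volume: 11.4 + 38.15 → 49.55 cm³.
Mass = 49.55 × 1.22 = 60.451 g.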